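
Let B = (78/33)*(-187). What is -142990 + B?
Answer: -143432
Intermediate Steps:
B = -442 (B = (78*(1/33))*(-187) = (26/11)*(-187) = -442)
-142990 + B = -142990 - 442 = -143432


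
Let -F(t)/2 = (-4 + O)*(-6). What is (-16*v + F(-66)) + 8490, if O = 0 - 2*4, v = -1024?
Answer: 24730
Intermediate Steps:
O = -8 (O = 0 - 8 = -8)
F(t) = -144 (F(t) = -2*(-4 - 8)*(-6) = -(-24)*(-6) = -2*72 = -144)
(-16*v + F(-66)) + 8490 = (-16*(-1024) - 144) + 8490 = (16384 - 144) + 8490 = 16240 + 8490 = 24730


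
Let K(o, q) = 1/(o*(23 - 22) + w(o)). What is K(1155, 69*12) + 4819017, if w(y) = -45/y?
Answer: 428564819921/88932 ≈ 4.8190e+6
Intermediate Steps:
K(o, q) = 1/(o - 45/o) (K(o, q) = 1/(o*(23 - 22) - 45/o) = 1/(o*1 - 45/o) = 1/(o - 45/o))
K(1155, 69*12) + 4819017 = 1155/(-45 + 1155²) + 4819017 = 1155/(-45 + 1334025) + 4819017 = 1155/1333980 + 4819017 = 1155*(1/1333980) + 4819017 = 77/88932 + 4819017 = 428564819921/88932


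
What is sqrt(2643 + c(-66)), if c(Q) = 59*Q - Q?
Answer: I*sqrt(1185) ≈ 34.424*I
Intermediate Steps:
c(Q) = 58*Q
sqrt(2643 + c(-66)) = sqrt(2643 + 58*(-66)) = sqrt(2643 - 3828) = sqrt(-1185) = I*sqrt(1185)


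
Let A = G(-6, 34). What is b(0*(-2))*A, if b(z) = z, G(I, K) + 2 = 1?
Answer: 0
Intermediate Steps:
G(I, K) = -1 (G(I, K) = -2 + 1 = -1)
A = -1
b(0*(-2))*A = (0*(-2))*(-1) = 0*(-1) = 0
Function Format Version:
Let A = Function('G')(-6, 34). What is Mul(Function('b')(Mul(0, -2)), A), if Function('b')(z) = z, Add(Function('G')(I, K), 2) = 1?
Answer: 0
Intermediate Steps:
Function('G')(I, K) = -1 (Function('G')(I, K) = Add(-2, 1) = -1)
A = -1
Mul(Function('b')(Mul(0, -2)), A) = Mul(Mul(0, -2), -1) = Mul(0, -1) = 0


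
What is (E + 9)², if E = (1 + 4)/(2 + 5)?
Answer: 4624/49 ≈ 94.367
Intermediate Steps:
E = 5/7 ≈ 0.71429
(E + 9)² = (5/7 + 9)² = (68/7)² = 4624/49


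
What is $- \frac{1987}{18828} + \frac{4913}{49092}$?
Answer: $- \frac{105080}{19256337} \approx -0.0054569$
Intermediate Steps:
$- \frac{1987}{18828} + \frac{4913}{49092} = - \frac{105080}{19256337}$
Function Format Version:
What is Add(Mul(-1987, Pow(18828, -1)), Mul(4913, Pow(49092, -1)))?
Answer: Rational(-105080, 19256337) ≈ -0.0054569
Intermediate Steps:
Add(Mul(-1987, Pow(18828, -1)), Mul(4913, Pow(49092, -1))) = Add(Mul(-1987, Rational(1, 18828)), Mul(4913, Rational(1, 49092))) = Add(Rational(-1987, 18828), Rational(4913, 49092)) = Rational(-105080, 19256337)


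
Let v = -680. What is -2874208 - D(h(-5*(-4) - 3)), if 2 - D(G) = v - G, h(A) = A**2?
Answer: -2875179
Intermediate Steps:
D(G) = 682 + G (D(G) = 2 - (-680 - G) = 2 + (680 + G) = 682 + G)
-2874208 - D(h(-5*(-4) - 3)) = -2874208 - (682 + (-5*(-4) - 3)**2) = -2874208 - (682 + (20 - 3)**2) = -2874208 - (682 + 17**2) = -2874208 - (682 + 289) = -2874208 - 1*971 = -2874208 - 971 = -2875179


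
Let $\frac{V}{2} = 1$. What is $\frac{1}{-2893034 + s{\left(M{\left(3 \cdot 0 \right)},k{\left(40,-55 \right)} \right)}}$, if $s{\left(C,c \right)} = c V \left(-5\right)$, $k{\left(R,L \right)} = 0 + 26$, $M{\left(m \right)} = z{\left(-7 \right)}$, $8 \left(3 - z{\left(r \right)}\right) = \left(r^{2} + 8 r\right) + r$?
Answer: $- \frac{1}{2893294} \approx -3.4563 \cdot 10^{-7}$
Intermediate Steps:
$V = 2$ ($V = 2 \cdot 1 = 2$)
$z{\left(r \right)} = 3 - \frac{9 r}{8} - \frac{r^{2}}{8}$ ($z{\left(r \right)} = 3 - \frac{\left(r^{2} + 8 r\right) + r}{8} = 3 - \frac{r^{2} + 9 r}{8} = 3 - \left(\frac{r^{2}}{8} + \frac{9 r}{8}\right) = 3 - \frac{9 r}{8} - \frac{r^{2}}{8}$)
$M{\left(m \right)} = \frac{19}{4}$ ($M{\left(m \right)} = 3 - - \frac{63}{8} - \frac{\left(-7\right)^{2}}{8} = 3 + \frac{63}{8} - \frac{49}{8} = \frac{19}{4}$)
$k{\left(R,L \right)} = 26$
$s{\left(C,c \right)} = - 10 c$ ($s{\left(C,c \right)} = c 2 \left(-5\right) = 2 c \left(-5\right) = - 10 c$)
$\frac{1}{-2893034 + s{\left(M{\left(3 \cdot 0 \right)},k{\left(40,-55 \right)} \right)}} = \frac{1}{-2893034 - 260} = \frac{1}{-2893294} = - \frac{1}{2893294}$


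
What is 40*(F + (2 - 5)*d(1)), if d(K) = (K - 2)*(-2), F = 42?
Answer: 1440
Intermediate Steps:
d(K) = 4 - 2*K (d(K) = (-2 + K)*(-2) = 4 - 2*K)
40*(F + (2 - 5)*d(1)) = 40*(42 + (2 - 5)*(4 - 2*1)) = 40*(42 - 3*(4 - 2)) = 40*(42 - 3*2) = 40*(42 - 6) = 40*36 = 1440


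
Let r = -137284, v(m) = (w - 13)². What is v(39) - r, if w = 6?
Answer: 137333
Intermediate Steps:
v(m) = 49 (v(m) = (6 - 13)² = (-7)² = 49)
v(39) - r = 49 - 1*(-137284) = 49 + 137284 = 137333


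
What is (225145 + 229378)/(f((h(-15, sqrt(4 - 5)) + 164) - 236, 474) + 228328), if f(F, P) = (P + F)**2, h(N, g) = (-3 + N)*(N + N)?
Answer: 454523/1115692 ≈ 0.40739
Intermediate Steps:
h(N, g) = 2*N*(-3 + N) (h(N, g) = (-3 + N)*(2*N) = 2*N*(-3 + N))
f(F, P) = (F + P)**2
(225145 + 229378)/(f((h(-15, sqrt(4 - 5)) + 164) - 236, 474) + 228328) = (225145 + 229378)/((((2*(-15)*(-3 - 15) + 164) - 236) + 474)**2 + 228328) = 454523/((((2*(-15)*(-18) + 164) - 236) + 474)**2 + 228328) = 454523/((((540 + 164) - 236) + 474)**2 + 228328) = 454523/(((704 - 236) + 474)**2 + 228328) = 454523/((468 + 474)**2 + 228328) = 454523/(942**2 + 228328) = 454523/(887364 + 228328) = 454523/1115692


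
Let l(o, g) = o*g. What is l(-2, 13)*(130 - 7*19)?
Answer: 78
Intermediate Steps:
l(o, g) = g*o
l(-2, 13)*(130 - 7*19) = (13*(-2))*(130 - 7*19) = -26*(130 - 133) = -26*(-3) = 78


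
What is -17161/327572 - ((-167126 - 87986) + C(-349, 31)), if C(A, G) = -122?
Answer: 83607494687/327572 ≈ 2.5523e+5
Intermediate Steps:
-17161/327572 - ((-167126 - 87986) + C(-349, 31)) = -17161/327572 - ((-167126 - 87986) - 122) = -17161*1/327572 - (-255112 - 122) = -17161/327572 - 1*(-255234) = -17161/327572 + 255234 = 83607494687/327572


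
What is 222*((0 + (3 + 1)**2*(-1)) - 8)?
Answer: -5328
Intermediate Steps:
222*((0 + (3 + 1)**2*(-1)) - 8) = 222*((0 + 4**2*(-1)) - 8) = 222*((0 + 16*(-1)) - 8) = 222*((0 - 16) - 8) = 222*(-16 - 8) = 222*(-24) = -5328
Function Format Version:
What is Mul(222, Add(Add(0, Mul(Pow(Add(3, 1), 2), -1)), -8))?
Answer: -5328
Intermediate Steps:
Mul(222, Add(Add(0, Mul(Pow(Add(3, 1), 2), -1)), -8)) = Mul(222, Add(Add(0, Mul(Pow(4, 2), -1)), -8)) = Mul(222, Add(Add(0, Mul(16, -1)), -8)) = Mul(222, Add(Add(0, -16), -8)) = Mul(222, Add(-16, -8)) = Mul(222, -24) = -5328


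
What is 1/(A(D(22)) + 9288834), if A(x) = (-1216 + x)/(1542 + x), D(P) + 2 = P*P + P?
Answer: 1023/9502476826 ≈ 1.0766e-7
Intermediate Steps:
D(P) = -2 + P + P**2 (D(P) = -2 + (P*P + P) = -2 + (P**2 + P) = -2 + (P + P**2) = -2 + P + P**2)
A(x) = (-1216 + x)/(1542 + x)
1/(A(D(22)) + 9288834) = 1/((-1216 + (-2 + 22 + 22**2))/(1542 + (-2 + 22 + 22**2)) + 9288834) = 1/((-1216 + (-2 + 22 + 484))/(1542 + (-2 + 22 + 484)) + 9288834) = 1/((-1216 + 504)/(1542 + 504) + 9288834) = 1/(-712/2046 + 9288834) = 1/((1/2046)*(-712) + 9288834) = 1/(-356/1023 + 9288834) = 1/(9502476826/1023) = 1023/9502476826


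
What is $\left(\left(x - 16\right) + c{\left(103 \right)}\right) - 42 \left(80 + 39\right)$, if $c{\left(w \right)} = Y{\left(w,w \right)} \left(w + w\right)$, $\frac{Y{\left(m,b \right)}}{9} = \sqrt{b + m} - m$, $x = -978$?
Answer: $-196954 + 1854 \sqrt{206} \approx -1.7034 \cdot 10^{5}$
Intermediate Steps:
$Y{\left(m,b \right)} = - 9 m + 9 \sqrt{b + m}$ ($Y{\left(m,b \right)} = 9 \left(\sqrt{b + m} - m\right) = - 9 m + 9 \sqrt{b + m}$)
$c{\left(w \right)} = 2 w \left(- 9 w + 9 \sqrt{2} \sqrt{w}\right)$ ($c{\left(w \right)} = \left(- 9 w + 9 \sqrt{w + w}\right) \left(w + w\right) = \left(- 9 w + 9 \sqrt{2 w}\right) 2 w = \left(- 9 w + 9 \sqrt{2} \sqrt{w}\right) 2 w = 2 w \left(- 9 w + 9 \sqrt{2} \sqrt{w}\right)$)
$\left(\left(x - 16\right) + c{\left(103 \right)}\right) - 42 \left(80 + 39\right) = \left(\left(-978 - 16\right) - \left(190962 - 18 \sqrt{2} \cdot 103^{\frac{3}{2}}\right)\right) - 42 \left(80 + 39\right) = \left(-994 - \left(190962 - 18 \sqrt{2} \cdot 103 \sqrt{103}\right)\right) - 4998 = \left(-994 - \left(190962 - 1854 \sqrt{206}\right)\right) - 4998 = \left(-191956 + 1854 \sqrt{206}\right) - 4998 = -196954 + 1854 \sqrt{206}$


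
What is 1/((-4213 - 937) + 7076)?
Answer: 1/1926 ≈ 0.00051921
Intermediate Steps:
1/((-4213 - 937) + 7076) = 1/(-5150 + 7076) = 1/1926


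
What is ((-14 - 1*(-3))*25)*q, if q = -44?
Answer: 12100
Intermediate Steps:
((-14 - 1*(-3))*25)*q = ((-14 - 1*(-3))*25)*(-44) = ((-14 + 3)*25)*(-44) = -11*25*(-44) = -275*(-44) = 12100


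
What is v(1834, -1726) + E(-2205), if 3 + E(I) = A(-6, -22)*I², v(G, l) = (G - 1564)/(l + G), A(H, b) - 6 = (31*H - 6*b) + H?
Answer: -525098701/2 ≈ -2.6255e+8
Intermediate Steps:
A(H, b) = 6 - 6*b + 32*H (A(H, b) = 6 + ((31*H - 6*b) + H) = 6 + ((-6*b + 31*H) + H) = 6 + (-6*b + 32*H) = 6 - 6*b + 32*H)
v(G, l) = (-1564 + G)/(G + l)
E(I) = -3 - 54*I² (E(I) = -3 + (6 - 6*(-22) + 32*(-6))*I² = -3 + (6 + 132 - 192)*I² = -3 - 54*I²)
v(1834, -1726) + E(-2205) = (-1564 + 1834)/(1834 - 1726) + (-3 - 54*(-2205)²) = 270/108 + (-3 - 54*4862025) = (1/108)*270 + (-3 - 262549350) = 5/2 - 262549353 = -525098701/2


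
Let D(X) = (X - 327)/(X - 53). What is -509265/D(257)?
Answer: 10389006/7 ≈ 1.4841e+6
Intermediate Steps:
D(X) = (-327 + X)/(-53 + X)
-509265/D(257) = -509265*(-53 + 257)/(-327 + 257) = -509265/(-70/204) = -509265/((1/204)*(-70)) = -509265/(-35/102) = -509265*(-102/35) = 10389006/7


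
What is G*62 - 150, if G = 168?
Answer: 10266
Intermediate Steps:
G*62 - 150 = 168*62 - 150 = 10416 - 150 = 10266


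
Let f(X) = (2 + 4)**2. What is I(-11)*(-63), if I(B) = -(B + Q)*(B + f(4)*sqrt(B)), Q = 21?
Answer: -6930 + 22680*I*sqrt(11) ≈ -6930.0 + 75221.0*I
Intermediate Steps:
f(X) = 36 (f(X) = 6**2 = 36)
I(B) = -(21 + B)*(B + 36*sqrt(B)) (I(B) = -(B + 21)*(B + 36*sqrt(B)) = -(21 + B)*(B + 36*sqrt(B)))
I(-11)*(-63) = (-1*(-11)**2 - 756*I*sqrt(11) - (-396)*I*sqrt(11) - 21*(-11))*(-63) = (-1*121 - 756*I*sqrt(11) - (-396)*I*sqrt(11) + 231)*(-63) = (-121 - 756*I*sqrt(11) + 396*I*sqrt(11) + 231)*(-63) = (110 - 360*I*sqrt(11))*(-63) = -6930 + 22680*I*sqrt(11)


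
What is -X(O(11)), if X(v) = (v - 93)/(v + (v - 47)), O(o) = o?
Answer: -82/25 ≈ -3.2800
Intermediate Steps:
X(v) = (-93 + v)/(-47 + 2*v) (X(v) = (-93 + v)/(v + (-47 + v)) = (-93 + v)/(-47 + 2*v))
-X(O(11)) = -(-93 + 11)/(-47 + 2*11) = -(-82)/(-47 + 22) = -(-82)/(-25) = -(-1)*(-82)/25 = -1*82/25 = -82/25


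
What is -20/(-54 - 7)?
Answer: 20/61 ≈ 0.32787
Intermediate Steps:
-20/(-54 - 7) = -20/(-61) = -1/61*(-20) = 20/61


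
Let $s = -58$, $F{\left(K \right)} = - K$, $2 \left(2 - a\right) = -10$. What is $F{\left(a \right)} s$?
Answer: $406$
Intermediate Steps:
$a = 7$ ($a = 2 - -5 = 2 + 5 = 7$)
$F{\left(a \right)} s = \left(-1\right) 7 \left(-58\right) = \left(-7\right) \left(-58\right) = 406$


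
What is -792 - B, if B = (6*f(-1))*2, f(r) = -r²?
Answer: -780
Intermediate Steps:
B = -12 (B = (6*(-1*(-1)²))*2 = (6*(-1*1))*2 = (6*(-1))*2 = -6*2 = -12)
-792 - B = -792 - 1*(-12) = -792 + 12 = -780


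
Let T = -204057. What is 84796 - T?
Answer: 288853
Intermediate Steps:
84796 - T = 84796 - 1*(-204057) = 84796 + 204057 = 288853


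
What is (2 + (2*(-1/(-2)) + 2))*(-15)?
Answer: -75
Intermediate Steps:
(2 + (2*(-1/(-2)) + 2))*(-15) = (2 + (2*(-1*(-½)) + 2))*(-15) = (2 + (2*(½) + 2))*(-15) = (2 + (1 + 2))*(-15) = (2 + 3)*(-15) = 5*(-15) = -75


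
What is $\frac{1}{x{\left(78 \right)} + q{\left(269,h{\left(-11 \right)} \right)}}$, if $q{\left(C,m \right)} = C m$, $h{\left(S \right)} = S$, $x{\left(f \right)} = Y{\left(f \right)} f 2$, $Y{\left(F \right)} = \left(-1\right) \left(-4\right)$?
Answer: $- \frac{1}{2335} \approx -0.00042827$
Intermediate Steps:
$Y{\left(F \right)} = 4$
$x{\left(f \right)} = 8 f$ ($x{\left(f \right)} = 4 f 2 = 8 f$)
$\frac{1}{x{\left(78 \right)} + q{\left(269,h{\left(-11 \right)} \right)}} = \frac{1}{8 \cdot 78 + 269 \left(-11\right)} = \frac{1}{624 - 2959} = \frac{1}{-2335} = - \frac{1}{2335}$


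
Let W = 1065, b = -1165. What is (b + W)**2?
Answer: 10000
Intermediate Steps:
(b + W)**2 = (-1165 + 1065)**2 = (-100)**2 = 10000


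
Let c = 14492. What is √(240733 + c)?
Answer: 5*√10209 ≈ 505.20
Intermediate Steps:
√(240733 + c) = √(240733 + 14492) = √255225 = 5*√10209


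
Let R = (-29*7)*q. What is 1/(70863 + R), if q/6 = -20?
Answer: 1/95223 ≈ 1.0502e-5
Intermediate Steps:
q = -120 (q = 6*(-20) = -120)
R = 24360 (R = -29*7*(-120) = -203*(-120) = 24360)
1/(70863 + R) = 1/(70863 + 24360) = 1/95223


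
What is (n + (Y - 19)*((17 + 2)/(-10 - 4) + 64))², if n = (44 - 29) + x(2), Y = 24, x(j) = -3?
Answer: 20729809/196 ≈ 1.0576e+5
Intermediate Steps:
n = 12 (n = (44 - 29) - 3 = 15 - 3 = 12)
(n + (Y - 19)*((17 + 2)/(-10 - 4) + 64))² = (12 + (24 - 19)*((17 + 2)/(-10 - 4) + 64))² = (12 + 5*(19/(-14) + 64))² = (12 + 5*(19*(-1/14) + 64))² = (12 + 5*(-19/14 + 64))² = (12 + 5*(877/14))² = (12 + 4385/14)² = (4553/14)² = 20729809/196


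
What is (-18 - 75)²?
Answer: 8649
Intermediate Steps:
(-18 - 75)² = (-93)² = 8649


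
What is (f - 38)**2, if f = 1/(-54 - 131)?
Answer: 49434961/34225 ≈ 1444.4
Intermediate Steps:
f = -1/185 (f = 1/(-185) = -1/185 ≈ -0.0054054)
(f - 38)**2 = (-1/185 - 38)**2 = (-7031/185)**2 = 49434961/34225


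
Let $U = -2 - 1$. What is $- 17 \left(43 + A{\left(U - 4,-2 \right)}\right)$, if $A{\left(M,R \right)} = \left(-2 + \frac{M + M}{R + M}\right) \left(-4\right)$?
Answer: $- \frac{6851}{9} \approx -761.22$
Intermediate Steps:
$U = -3$ ($U = -2 - 1 = -3$)
$A{\left(M,R \right)} = 8 - \frac{8 M}{M + R}$ ($A{\left(M,R \right)} = \left(-2 + \frac{2 M}{M + R}\right) \left(-4\right) = 8 - \frac{8 M}{M + R}$)
$- 17 \left(43 + A{\left(U - 4,-2 \right)}\right) = - 17 \left(43 + 8 \left(-2\right) \frac{1}{\left(-3 - 4\right) - 2}\right) = - 17 \left(43 + 8 \left(-2\right) \frac{1}{-7 - 2}\right) = - 17 \left(43 + 8 \left(-2\right) \frac{1}{-9}\right) = - 17 \left(43 + 8 \left(-2\right) \left(- \frac{1}{9}\right)\right) = - 17 \left(43 + \frac{16}{9}\right) = \left(-17\right) \frac{403}{9} = - \frac{6851}{9}$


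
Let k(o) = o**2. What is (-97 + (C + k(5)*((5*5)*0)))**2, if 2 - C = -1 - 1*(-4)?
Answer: 9604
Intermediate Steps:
C = -1 (C = 2 - (-1 - 1*(-4)) = 2 - (-1 + 4) = 2 - 1*3 = 2 - 3 = -1)
(-97 + (C + k(5)*((5*5)*0)))**2 = (-97 + (-1 + 5**2*((5*5)*0)))**2 = (-97 + (-1 + 25*(25*0)))**2 = (-97 + (-1 + 25*0))**2 = (-97 + (-1 + 0))**2 = (-97 - 1)**2 = (-98)**2 = 9604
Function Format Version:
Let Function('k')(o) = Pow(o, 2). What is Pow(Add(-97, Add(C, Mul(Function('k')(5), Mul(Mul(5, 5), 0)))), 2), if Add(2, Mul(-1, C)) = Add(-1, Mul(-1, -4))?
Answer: 9604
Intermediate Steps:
C = -1 (C = Add(2, Mul(-1, Add(-1, Mul(-1, -4)))) = Add(2, Mul(-1, Add(-1, 4))) = Add(2, Mul(-1, 3)) = Add(2, -3) = -1)
Pow(Add(-97, Add(C, Mul(Function('k')(5), Mul(Mul(5, 5), 0)))), 2) = Pow(Add(-97, Add(-1, Mul(Pow(5, 2), Mul(Mul(5, 5), 0)))), 2) = Pow(Add(-97, Add(-1, Mul(25, Mul(25, 0)))), 2) = Pow(Add(-97, Add(-1, Mul(25, 0))), 2) = Pow(Add(-97, Add(-1, 0)), 2) = Pow(Add(-97, -1), 2) = Pow(-98, 2) = 9604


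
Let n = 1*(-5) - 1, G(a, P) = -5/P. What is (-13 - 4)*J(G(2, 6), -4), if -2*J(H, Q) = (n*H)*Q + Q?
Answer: -204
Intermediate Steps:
n = -6 (n = -5 - 1 = -6)
J(H, Q) = -Q/2 + 3*H*Q (J(H, Q) = -((-6*H)*Q + Q)/2 = -(-6*H*Q + Q)/2 = -(Q - 6*H*Q)/2 = -Q/2 + 3*H*Q)
(-13 - 4)*J(G(2, 6), -4) = (-13 - 4)*((½)*(-4)*(-1 + 6*(-5/6))) = -17*(-4)*(-1 + 6*(-5*⅙))/2 = -17*(-4)*(-1 + 6*(-⅚))/2 = -17*(-4)*(-1 - 5)/2 = -17*(-4)*(-6)/2 = -17*12 = -204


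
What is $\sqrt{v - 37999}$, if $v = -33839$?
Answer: $3 i \sqrt{7982} \approx 268.03 i$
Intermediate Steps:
$\sqrt{v - 37999} = \sqrt{-33839 - 37999} = \sqrt{-71838} = 3 i \sqrt{7982}$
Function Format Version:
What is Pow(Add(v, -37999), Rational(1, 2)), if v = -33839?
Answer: Mul(3, I, Pow(7982, Rational(1, 2))) ≈ Mul(268.03, I)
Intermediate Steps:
Pow(Add(v, -37999), Rational(1, 2)) = Pow(Add(-33839, -37999), Rational(1, 2)) = Pow(-71838, Rational(1, 2)) = Mul(3, I, Pow(7982, Rational(1, 2)))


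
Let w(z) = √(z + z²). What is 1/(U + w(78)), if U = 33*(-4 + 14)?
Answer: 55/17123 - √6162/102738 ≈ 0.0024480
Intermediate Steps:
U = 330 (U = 33*10 = 330)
1/(U + w(78)) = 1/(330 + √(78*(1 + 78))) = 1/(330 + √(78*79)) = 1/(330 + √6162)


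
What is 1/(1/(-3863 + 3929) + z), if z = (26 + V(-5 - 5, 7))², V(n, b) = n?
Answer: 66/16897 ≈ 0.0039060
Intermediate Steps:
z = 256 (z = (26 + (-5 - 5))² = (26 - 10)² = 16² = 256)
1/(1/(-3863 + 3929) + z) = 1/(1/(-3863 + 3929) + 256) = 1/(1/66 + 256) = 1/(16897/66) = 66/16897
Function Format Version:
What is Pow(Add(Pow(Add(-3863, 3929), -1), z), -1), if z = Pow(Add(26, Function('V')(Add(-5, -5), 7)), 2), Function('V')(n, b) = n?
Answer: Rational(66, 16897) ≈ 0.0039060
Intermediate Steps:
z = 256 (z = Pow(Add(26, Add(-5, -5)), 2) = Pow(Add(26, -10), 2) = Pow(16, 2) = 256)
Pow(Add(Pow(Add(-3863, 3929), -1), z), -1) = Pow(Add(Pow(Add(-3863, 3929), -1), 256), -1) = Pow(Add(Pow(66, -1), 256), -1) = Pow(Add(Rational(1, 66), 256), -1) = Pow(Rational(16897, 66), -1) = Rational(66, 16897)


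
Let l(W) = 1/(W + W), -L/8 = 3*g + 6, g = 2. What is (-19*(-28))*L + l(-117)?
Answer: -11950849/234 ≈ -51072.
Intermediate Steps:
L = -96 (L = -8*(3*2 + 6) = -8*(6 + 6) = -8*12 = -96)
l(W) = 1/(2*W)
(-19*(-28))*L + l(-117) = -19*(-28)*(-96) + (1/2)/(-117) = 532*(-96) + (1/2)*(-1/117) = -51072 - 1/234 = -11950849/234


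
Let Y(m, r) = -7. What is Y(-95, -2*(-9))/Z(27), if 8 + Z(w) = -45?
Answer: 7/53 ≈ 0.13208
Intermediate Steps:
Z(w) = -53 (Z(w) = -8 - 45 = -53)
Y(-95, -2*(-9))/Z(27) = -7/(-53) = -7*(-1/53) = 7/53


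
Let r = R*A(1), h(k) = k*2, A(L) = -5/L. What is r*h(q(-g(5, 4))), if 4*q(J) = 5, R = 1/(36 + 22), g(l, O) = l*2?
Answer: -25/116 ≈ -0.21552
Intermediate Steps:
g(l, O) = 2*l
R = 1/58 ≈ 0.017241
q(J) = 5/4 (q(J) = (¼)*5 = 5/4)
h(k) = 2*k
r = -5/58 (r = (-5/1)/58 = (-5*1)/58 = (1/58)*(-5) = -5/58 ≈ -0.086207)
r*h(q(-g(5, 4))) = -5*5/(29*4) = -5/58*5/2 = -25/116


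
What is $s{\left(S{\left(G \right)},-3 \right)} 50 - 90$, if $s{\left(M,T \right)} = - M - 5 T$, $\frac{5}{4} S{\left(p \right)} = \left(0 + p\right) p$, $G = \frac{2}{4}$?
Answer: $650$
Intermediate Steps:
$G = \frac{1}{2}$ ($G = 2 \cdot \frac{1}{4} = \frac{1}{2} \approx 0.5$)
$S{\left(p \right)} = \frac{4 p^{2}}{5}$ ($S{\left(p \right)} = \frac{4 \left(0 + p\right) p}{5} = \frac{4 p p}{5} = \frac{4 p^{2}}{5}$)
$s{\left(S{\left(G \right)},-3 \right)} 50 - 90 = \left(- \frac{4}{5 \cdot 4} - -15\right) 50 - 90 = \left(- \frac{4}{5 \cdot 4} + 15\right) 50 - 90 = \left(\left(-1\right) \frac{1}{5} + 15\right) 50 - 90 = \left(- \frac{1}{5} + 15\right) 50 - 90 = \frac{74}{5} \cdot 50 - 90 = 740 - 90 = 650$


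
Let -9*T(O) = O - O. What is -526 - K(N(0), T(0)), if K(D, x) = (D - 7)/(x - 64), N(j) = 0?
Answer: -33671/64 ≈ -526.11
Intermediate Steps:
T(O) = 0 (T(O) = -(O - O)/9 = -1/9*0 = 0)
K(D, x) = (-7 + D)/(-64 + x)
-526 - K(N(0), T(0)) = -526 - (-7 + 0)/(-64 + 0) = -526 - (-7)/(-64) = -526 - (-1)*(-7)/64 = -526 - 1*7/64 = -526 - 7/64 = -33671/64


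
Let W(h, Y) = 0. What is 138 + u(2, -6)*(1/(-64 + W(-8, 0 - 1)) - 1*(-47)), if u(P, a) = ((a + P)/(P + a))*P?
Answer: 7423/32 ≈ 231.97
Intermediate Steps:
u(P, a) = P (u(P, a) = ((P + a)/(P + a))*P = 1*P = P)
138 + u(2, -6)*(1/(-64 + W(-8, 0 - 1)) - 1*(-47)) = 138 + 2*(1/(-64 + 0) - 1*(-47)) = 138 + 2*(1/(-64) + 47) = 138 + 2*(-1/64 + 47) = 138 + 2*(3007/64) = 138 + 3007/32 = 7423/32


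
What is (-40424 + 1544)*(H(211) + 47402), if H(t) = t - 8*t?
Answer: -1785564000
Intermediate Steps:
H(t) = -7*t
(-40424 + 1544)*(H(211) + 47402) = (-40424 + 1544)*(-7*211 + 47402) = -38880*(-1477 + 47402) = -38880*45925 = -1785564000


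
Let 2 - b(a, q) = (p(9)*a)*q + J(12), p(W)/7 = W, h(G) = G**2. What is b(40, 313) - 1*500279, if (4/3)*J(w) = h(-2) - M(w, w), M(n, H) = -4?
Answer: -1289043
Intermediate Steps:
J(w) = 6 (J(w) = 3*((-2)**2 - 1*(-4))/4 = 3*(4 + 4)/4 = (3/4)*8 = 6)
p(W) = 7*W
b(a, q) = -4 - 63*a*q (b(a, q) = 2 - (((7*9)*a)*q + 6) = 2 - ((63*a)*q + 6) = 2 - (63*a*q + 6) = 2 - (6 + 63*a*q) = 2 + (-6 - 63*a*q) = -4 - 63*a*q)
b(40, 313) - 1*500279 = (-4 - 63*40*313) - 1*500279 = (-4 - 788760) - 500279 = -788764 - 500279 = -1289043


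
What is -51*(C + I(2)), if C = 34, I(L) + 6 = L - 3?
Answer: -1377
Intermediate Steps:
I(L) = -9 + L (I(L) = -6 + (L - 3) = -6 + (-3 + L) = -9 + L)
-51*(C + I(2)) = -51*(34 + (-9 + 2)) = -51*(34 - 7) = -51*27 = -1377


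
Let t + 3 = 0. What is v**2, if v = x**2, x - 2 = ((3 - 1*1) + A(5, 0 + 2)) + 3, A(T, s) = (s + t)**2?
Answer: 4096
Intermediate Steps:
t = -3 (t = -3 + 0 = -3)
A(T, s) = (-3 + s)**2 (A(T, s) = (s - 3)**2 = (-3 + s)**2)
x = 8 (x = 2 + (((3 - 1*1) + (-3 + (0 + 2))**2) + 3) = 2 + (((3 - 1) + (-3 + 2)**2) + 3) = 2 + ((2 + (-1)**2) + 3) = 2 + ((2 + 1) + 3) = 2 + (3 + 3) = 2 + 6 = 8)
v = 64 (v = 8**2 = 64)
v**2 = 64**2 = 4096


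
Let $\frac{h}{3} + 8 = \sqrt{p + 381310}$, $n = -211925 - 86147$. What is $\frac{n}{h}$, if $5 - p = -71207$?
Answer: $- \frac{1192288}{678687} - \frac{149036 \sqrt{452522}}{678687} \approx -149.48$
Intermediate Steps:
$p = 71212$ ($p = 5 - -71207 = 5 + 71207 = 71212$)
$n = -298072$ ($n = -211925 - 86147 = -298072$)
$h = -24 + 3 \sqrt{452522}$ ($h = -24 + 3 \sqrt{71212 + 381310} = -24 + 3 \sqrt{452522} \approx 1994.1$)
$\frac{n}{h} = - \frac{298072}{-24 + 3 \sqrt{452522}}$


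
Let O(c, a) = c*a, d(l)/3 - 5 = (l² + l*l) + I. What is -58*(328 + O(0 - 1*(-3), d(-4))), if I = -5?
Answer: -35728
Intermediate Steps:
d(l) = 6*l² (d(l) = 15 + 3*((l² + l*l) - 5) = 15 + 3*((l² + l²) - 5) = 15 + 3*(2*l² - 5) = 15 + 3*(-5 + 2*l²) = 15 + (-15 + 6*l²) = 6*l²)
O(c, a) = a*c
-58*(328 + O(0 - 1*(-3), d(-4))) = -58*(328 + (6*(-4)²)*(0 - 1*(-3))) = -58*(328 + (6*16)*(0 + 3)) = -58*(328 + 96*3) = -58*(328 + 288) = -58*616 = -35728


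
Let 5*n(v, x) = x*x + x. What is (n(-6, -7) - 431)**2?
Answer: 4464769/25 ≈ 1.7859e+5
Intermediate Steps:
n(v, x) = x/5 + x**2/5 (n(v, x) = (x*x + x)/5 = (x**2 + x)/5 = (x + x**2)/5 = x/5 + x**2/5)
(n(-6, -7) - 431)**2 = ((1/5)*(-7)*(1 - 7) - 431)**2 = ((1/5)*(-7)*(-6) - 431)**2 = (42/5 - 431)**2 = (-2113/5)**2 = 4464769/25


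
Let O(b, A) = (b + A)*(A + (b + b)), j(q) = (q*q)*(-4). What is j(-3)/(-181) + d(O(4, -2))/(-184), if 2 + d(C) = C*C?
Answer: -9539/16652 ≈ -0.57284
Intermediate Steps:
j(q) = -4*q² (j(q) = q²*(-4) = -4*q²)
O(b, A) = (A + b)*(A + 2*b)
d(C) = -2 + C² (d(C) = -2 + C*C = -2 + C²)
j(-3)/(-181) + d(O(4, -2))/(-184) = -4*(-3)²/(-181) + (-2 + ((-2)² + 2*4² + 3*(-2)*4)²)/(-184) = -4*9*(-1/181) + (-2 + (4 + 2*16 - 24)²)*(-1/184) = -36*(-1/181) + (-2 + (4 + 32 - 24)²)*(-1/184) = 36/181 + (-2 + 12²)*(-1/184) = 36/181 + (-2 + 144)*(-1/184) = 36/181 + 142*(-1/184) = 36/181 - 71/92 = -9539/16652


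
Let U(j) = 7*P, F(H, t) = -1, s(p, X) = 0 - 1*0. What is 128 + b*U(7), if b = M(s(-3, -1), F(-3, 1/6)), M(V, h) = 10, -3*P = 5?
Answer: 34/3 ≈ 11.333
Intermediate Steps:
P = -5/3 (P = -⅓*5 = -5/3 ≈ -1.6667)
s(p, X) = 0 (s(p, X) = 0 + 0 = 0)
U(j) = -35/3 (U(j) = 7*(-5/3) = -35/3)
b = 10
128 + b*U(7) = 128 + 10*(-35/3) = 128 - 350/3 = 34/3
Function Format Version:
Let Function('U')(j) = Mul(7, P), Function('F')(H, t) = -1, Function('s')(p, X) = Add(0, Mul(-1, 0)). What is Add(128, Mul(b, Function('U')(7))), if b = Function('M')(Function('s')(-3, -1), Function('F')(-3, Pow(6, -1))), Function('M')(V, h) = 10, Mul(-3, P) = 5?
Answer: Rational(34, 3) ≈ 11.333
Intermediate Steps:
P = Rational(-5, 3) (P = Mul(Rational(-1, 3), 5) = Rational(-5, 3) ≈ -1.6667)
Function('s')(p, X) = 0 (Function('s')(p, X) = Add(0, 0) = 0)
Function('U')(j) = Rational(-35, 3) (Function('U')(j) = Mul(7, Rational(-5, 3)) = Rational(-35, 3))
b = 10
Add(128, Mul(b, Function('U')(7))) = Add(128, Mul(10, Rational(-35, 3))) = Add(128, Rational(-350, 3)) = Rational(34, 3)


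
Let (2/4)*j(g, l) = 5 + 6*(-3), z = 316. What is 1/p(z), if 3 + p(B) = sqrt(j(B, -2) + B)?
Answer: 3/281 + sqrt(290)/281 ≈ 0.071279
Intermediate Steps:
j(g, l) = -26 (j(g, l) = 2*(5 + 6*(-3)) = 2*(5 - 18) = 2*(-13) = -26)
p(B) = -3 + sqrt(-26 + B)
1/p(z) = 1/(-3 + sqrt(-26 + 316)) = 1/(-3 + sqrt(290))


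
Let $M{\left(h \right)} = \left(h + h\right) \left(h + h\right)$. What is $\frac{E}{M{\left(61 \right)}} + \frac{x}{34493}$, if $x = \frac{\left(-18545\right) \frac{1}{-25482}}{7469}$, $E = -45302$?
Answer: $- \frac{37175286788479451}{12213963380717637} \approx -3.0437$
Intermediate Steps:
$M{\left(h \right)} = 4 h^{2}$ ($M{\left(h \right)} = 2 h 2 h = 4 h^{2}$)
$x = \frac{18545}{190325058}$ ($x = \left(-18545\right) \left(- \frac{1}{25482}\right) \frac{1}{7469} = \frac{18545}{25482} \cdot \frac{1}{7469} = \frac{18545}{190325058} \approx 9.7439 \cdot 10^{-5}$)
$\frac{E}{M{\left(61 \right)}} + \frac{x}{34493} = - \frac{45302}{4 \cdot 61^{2}} + \frac{18545}{190325058 \cdot 34493} = - \frac{45302}{4 \cdot 3721} + \frac{18545}{190325058} \cdot \frac{1}{34493} = - \frac{45302}{14884} + \frac{18545}{6564882225594} = \left(-45302\right) \frac{1}{14884} + \frac{18545}{6564882225594} = - \frac{22651}{7442} + \frac{18545}{6564882225594} = - \frac{37175286788479451}{12213963380717637}$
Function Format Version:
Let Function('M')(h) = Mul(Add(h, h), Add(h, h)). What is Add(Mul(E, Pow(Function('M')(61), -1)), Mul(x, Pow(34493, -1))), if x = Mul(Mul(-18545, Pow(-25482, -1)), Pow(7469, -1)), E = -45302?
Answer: Rational(-37175286788479451, 12213963380717637) ≈ -3.0437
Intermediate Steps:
Function('M')(h) = Mul(4, Pow(h, 2)) (Function('M')(h) = Mul(Mul(2, h), Mul(2, h)) = Mul(4, Pow(h, 2)))
x = Rational(18545, 190325058) (x = Mul(Mul(-18545, Rational(-1, 25482)), Rational(1, 7469)) = Mul(Rational(18545, 25482), Rational(1, 7469)) = Rational(18545, 190325058) ≈ 9.7439e-5)
Add(Mul(E, Pow(Function('M')(61), -1)), Mul(x, Pow(34493, -1))) = Add(Mul(-45302, Pow(Mul(4, Pow(61, 2)), -1)), Mul(Rational(18545, 190325058), Pow(34493, -1))) = Add(Mul(-45302, Pow(Mul(4, 3721), -1)), Mul(Rational(18545, 190325058), Rational(1, 34493))) = Add(Mul(-45302, Pow(14884, -1)), Rational(18545, 6564882225594)) = Add(Mul(-45302, Rational(1, 14884)), Rational(18545, 6564882225594)) = Add(Rational(-22651, 7442), Rational(18545, 6564882225594)) = Rational(-37175286788479451, 12213963380717637)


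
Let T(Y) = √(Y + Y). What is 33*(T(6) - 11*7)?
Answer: -2541 + 66*√3 ≈ -2426.7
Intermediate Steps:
T(Y) = √2*√Y (T(Y) = √(2*Y) = √2*√Y)
33*(T(6) - 11*7) = 33*(√2*√6 - 11*7) = 33*(2*√3 - 77) = 33*(-77 + 2*√3) = -2541 + 66*√3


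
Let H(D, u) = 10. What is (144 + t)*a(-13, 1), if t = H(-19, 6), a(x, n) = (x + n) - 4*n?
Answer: -2464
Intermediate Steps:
a(x, n) = x - 3*n (a(x, n) = (n + x) - 4*n = x - 3*n)
t = 10
(144 + t)*a(-13, 1) = (144 + 10)*(-13 - 3*1) = 154*(-13 - 3) = 154*(-16) = -2464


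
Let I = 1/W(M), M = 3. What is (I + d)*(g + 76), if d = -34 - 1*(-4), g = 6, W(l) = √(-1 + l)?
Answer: -2460 + 41*√2 ≈ -2402.0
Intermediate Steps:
d = -30 (d = -34 + 4 = -30)
I = √2/2 (I = 1/(√(-1 + 3)) = 1/(√2) = √2/2 ≈ 0.70711)
(I + d)*(g + 76) = (√2/2 - 30)*(6 + 76) = (-30 + √2/2)*82 = -2460 + 41*√2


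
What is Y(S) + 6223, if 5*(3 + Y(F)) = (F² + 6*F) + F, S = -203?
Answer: 70888/5 ≈ 14178.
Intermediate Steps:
Y(F) = -3 + F²/5 + 7*F/5 (Y(F) = -3 + ((F² + 6*F) + F)/5 = -3 + (F² + 7*F)/5 = -3 + (F²/5 + 7*F/5) = -3 + F²/5 + 7*F/5)
Y(S) + 6223 = (-3 + (⅕)*(-203)² + (7/5)*(-203)) + 6223 = (-3 + (⅕)*41209 - 1421/5) + 6223 = (-3 + 41209/5 - 1421/5) + 6223 = 39773/5 + 6223 = 70888/5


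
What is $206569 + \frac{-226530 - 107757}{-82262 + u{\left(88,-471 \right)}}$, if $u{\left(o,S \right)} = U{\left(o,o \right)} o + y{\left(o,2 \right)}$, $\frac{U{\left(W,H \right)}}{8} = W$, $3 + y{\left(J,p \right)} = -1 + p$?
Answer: $\frac{4196163815}{20312} \approx 2.0659 \cdot 10^{5}$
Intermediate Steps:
$y{\left(J,p \right)} = -4 + p$ ($y{\left(J,p \right)} = -3 + \left(-1 + p\right) = -4 + p$)
$U{\left(W,H \right)} = 8 W$
$u{\left(o,S \right)} = -2 + 8 o^{2}$ ($u{\left(o,S \right)} = 8 o o + \left(-4 + 2\right) = 8 o^{2} - 2 = -2 + 8 o^{2}$)
$206569 + \frac{-226530 - 107757}{-82262 + u{\left(88,-471 \right)}} = 206569 + \frac{-226530 - 107757}{-82262 - \left(2 - 8 \cdot 88^{2}\right)} = 206569 - \frac{334287}{-82262 + \left(-2 + 8 \cdot 7744\right)} = 206569 - \frac{334287}{-82262 + \left(-2 + 61952\right)} = 206569 - \frac{334287}{-82262 + 61950} = 206569 - \frac{334287}{-20312} = 206569 - - \frac{334287}{20312} = 206569 + \frac{334287}{20312} = \frac{4196163815}{20312}$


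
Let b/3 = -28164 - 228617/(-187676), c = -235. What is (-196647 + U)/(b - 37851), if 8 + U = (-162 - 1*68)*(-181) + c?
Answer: 29138575760/22960159017 ≈ 1.2691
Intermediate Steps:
b = -15856434741/187676 (b = 3*(-28164 - 228617/(-187676)) = 3*(-28164 - 228617*(-1/187676)) = 3*(-28164 + 228617/187676) = 3*(-5285478247/187676) = -15856434741/187676 ≈ -84488.)
U = 41387 (U = -8 + ((-162 - 1*68)*(-181) - 235) = -8 + ((-162 - 68)*(-181) - 235) = -8 + (-230*(-181) - 235) = -8 + (41630 - 235) = -8 + 41395 = 41387)
(-196647 + U)/(b - 37851) = (-196647 + 41387)/(-15856434741/187676 - 37851) = -155260/(-22960159017/187676) = -155260*(-187676/22960159017) = 29138575760/22960159017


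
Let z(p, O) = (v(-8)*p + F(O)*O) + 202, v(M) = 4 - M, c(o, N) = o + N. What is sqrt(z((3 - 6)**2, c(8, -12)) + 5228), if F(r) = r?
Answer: sqrt(5554) ≈ 74.525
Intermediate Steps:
c(o, N) = N + o
z(p, O) = 202 + O**2 + 12*p (z(p, O) = ((4 - 1*(-8))*p + O*O) + 202 = ((4 + 8)*p + O**2) + 202 = (12*p + O**2) + 202 = (O**2 + 12*p) + 202 = 202 + O**2 + 12*p)
sqrt(z((3 - 6)**2, c(8, -12)) + 5228) = sqrt((202 + (-12 + 8)**2 + 12*(3 - 6)**2) + 5228) = sqrt((202 + (-4)**2 + 12*(-3)**2) + 5228) = sqrt((202 + 16 + 12*9) + 5228) = sqrt((202 + 16 + 108) + 5228) = sqrt(326 + 5228) = sqrt(5554)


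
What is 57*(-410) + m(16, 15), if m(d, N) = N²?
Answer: -23145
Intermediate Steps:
57*(-410) + m(16, 15) = 57*(-410) + 15² = -23370 + 225 = -23145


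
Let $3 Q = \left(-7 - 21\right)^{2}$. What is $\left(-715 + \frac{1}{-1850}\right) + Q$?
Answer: $- \frac{2517853}{5550} \approx -453.67$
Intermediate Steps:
$Q = \frac{784}{3}$ ($Q = \frac{\left(-7 - 21\right)^{2}}{3} = \frac{\left(-28\right)^{2}}{3} = \frac{1}{3} \cdot 784 = \frac{784}{3} \approx 261.33$)
$\left(-715 + \frac{1}{-1850}\right) + Q = \left(-715 + \frac{1}{-1850}\right) + \frac{784}{3} = \left(-715 - \frac{1}{1850}\right) + \frac{784}{3} = - \frac{1322751}{1850} + \frac{784}{3} = - \frac{2517853}{5550}$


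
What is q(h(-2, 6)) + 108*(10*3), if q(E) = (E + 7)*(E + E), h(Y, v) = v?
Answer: 3396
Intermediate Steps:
q(E) = 2*E*(7 + E) (q(E) = (7 + E)*(2*E) = 2*E*(7 + E))
q(h(-2, 6)) + 108*(10*3) = 2*6*(7 + 6) + 108*(10*3) = 2*6*13 + 108*30 = 156 + 3240 = 3396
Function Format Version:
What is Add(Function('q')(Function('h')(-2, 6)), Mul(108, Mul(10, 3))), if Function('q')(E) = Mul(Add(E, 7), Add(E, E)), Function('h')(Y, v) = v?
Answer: 3396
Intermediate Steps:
Function('q')(E) = Mul(2, E, Add(7, E)) (Function('q')(E) = Mul(Add(7, E), Mul(2, E)) = Mul(2, E, Add(7, E)))
Add(Function('q')(Function('h')(-2, 6)), Mul(108, Mul(10, 3))) = Add(Mul(2, 6, Add(7, 6)), Mul(108, Mul(10, 3))) = Add(Mul(2, 6, 13), Mul(108, 30)) = Add(156, 3240) = 3396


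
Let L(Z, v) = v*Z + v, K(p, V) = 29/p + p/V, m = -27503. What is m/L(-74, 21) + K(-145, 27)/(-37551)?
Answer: 6639259451/370065105 ≈ 17.941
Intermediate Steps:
L(Z, v) = v + Z*v (L(Z, v) = Z*v + v = v + Z*v)
m/L(-74, 21) + K(-145, 27)/(-37551) = -27503*1/(21*(1 - 74)) + (29/(-145) - 145/27)/(-37551) = -27503/(21*(-73)) + (29*(-1/145) - 145*1/27)*(-1/37551) = -27503/(-1533) + (-⅕ - 145/27)*(-1/37551) = -27503*(-1/1533) - 752/135*(-1/37551) = 3929/219 + 752/5069385 = 6639259451/370065105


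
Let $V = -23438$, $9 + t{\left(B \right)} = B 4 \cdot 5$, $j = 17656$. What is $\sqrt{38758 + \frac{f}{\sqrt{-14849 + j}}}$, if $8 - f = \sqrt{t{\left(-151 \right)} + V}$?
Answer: $\frac{\sqrt{2807} \sqrt{108793706 + \sqrt{2807} \left(8 - i \sqrt{26467}\right)}}{2807} \approx 196.87 - 0.0077987 i$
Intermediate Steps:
$t{\left(B \right)} = -9 + 20 B$ ($t{\left(B \right)} = -9 + B 4 \cdot 5 = -9 + 4 B 5 = -9 + 20 B$)
$f = 8 - i \sqrt{26467}$ ($f = 8 - \sqrt{\left(-9 + 20 \left(-151\right)\right) - 23438} = 8 - \sqrt{\left(-9 - 3020\right) - 23438} = 8 - \sqrt{-3029 - 23438} = 8 - \sqrt{-26467} = 8 - i \sqrt{26467} \approx 8.0 - 162.69 i$)
$\sqrt{38758 + \frac{f}{\sqrt{-14849 + j}}} = \sqrt{38758 + \frac{8 - i \sqrt{26467}}{\sqrt{-14849 + 17656}}} = \sqrt{38758 + \frac{8 - i \sqrt{26467}}{\sqrt{2807}}} = \sqrt{38758 + \left(8 - i \sqrt{26467}\right) \frac{\sqrt{2807}}{2807}} = \sqrt{38758 + \frac{\sqrt{2807} \left(8 - i \sqrt{26467}\right)}{2807}}$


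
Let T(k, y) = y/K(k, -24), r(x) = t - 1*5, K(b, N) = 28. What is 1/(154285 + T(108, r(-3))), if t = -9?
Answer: 2/308569 ≈ 6.4815e-6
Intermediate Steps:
r(x) = -14 (r(x) = -9 - 1*5 = -9 - 5 = -14)
T(k, y) = y/28
1/(154285 + T(108, r(-3))) = 1/(154285 + (1/28)*(-14)) = 1/(154285 - 1/2) = 1/(308569/2) = 2/308569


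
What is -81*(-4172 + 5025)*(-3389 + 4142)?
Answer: -52027029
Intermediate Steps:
-81*(-4172 + 5025)*(-3389 + 4142) = -69093*753 = -81*642309 = -52027029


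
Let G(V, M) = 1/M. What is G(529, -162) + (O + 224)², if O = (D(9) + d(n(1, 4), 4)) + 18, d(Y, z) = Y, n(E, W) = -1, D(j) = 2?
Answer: 9565937/162 ≈ 59049.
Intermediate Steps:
O = 19 (O = (2 - 1) + 18 = 1 + 18 = 19)
G(529, -162) + (O + 224)² = 1/(-162) + (19 + 224)² = -1/162 + 243² = -1/162 + 59049 = 9565937/162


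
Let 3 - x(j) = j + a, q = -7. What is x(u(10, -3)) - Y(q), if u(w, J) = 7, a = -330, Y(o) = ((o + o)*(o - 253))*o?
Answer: 25806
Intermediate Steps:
Y(o) = 2*o²*(-253 + o) (Y(o) = ((2*o)*(-253 + o))*o = (2*o*(-253 + o))*o = 2*o²*(-253 + o))
x(j) = 333 - j (x(j) = 3 - (j - 330) = 3 - (-330 + j) = 3 + (330 - j) = 333 - j)
x(u(10, -3)) - Y(q) = (333 - 1*7) - 2*(-7)²*(-253 - 7) = (333 - 7) - 2*49*(-260) = 326 - 1*(-25480) = 326 + 25480 = 25806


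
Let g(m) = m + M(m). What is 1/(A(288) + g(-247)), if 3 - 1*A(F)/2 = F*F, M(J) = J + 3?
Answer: -1/166373 ≈ -6.0106e-6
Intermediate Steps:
M(J) = 3 + J
A(F) = 6 - 2*F² (A(F) = 6 - 2*F*F = 6 - 2*F²)
g(m) = 3 + 2*m (g(m) = m + (3 + m) = 3 + 2*m)
1/(A(288) + g(-247)) = 1/((6 - 2*288²) + (3 + 2*(-247))) = 1/((6 - 2*82944) + (3 - 494)) = 1/((6 - 165888) - 491) = 1/(-165882 - 491) = 1/(-166373) = -1/166373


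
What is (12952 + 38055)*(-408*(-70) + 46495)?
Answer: 3828330385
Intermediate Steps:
(12952 + 38055)*(-408*(-70) + 46495) = 51007*(28560 + 46495) = 51007*75055 = 3828330385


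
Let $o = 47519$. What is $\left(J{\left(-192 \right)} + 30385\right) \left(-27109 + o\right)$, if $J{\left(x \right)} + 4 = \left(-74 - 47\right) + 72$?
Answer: $619076120$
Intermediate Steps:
$J{\left(x \right)} = -53$ ($J{\left(x \right)} = -4 + \left(\left(-74 - 47\right) + 72\right) = -4 + \left(-121 + 72\right) = -4 - 49 = -53$)
$\left(J{\left(-192 \right)} + 30385\right) \left(-27109 + o\right) = \left(-53 + 30385\right) \left(-27109 + 47519\right) = 30332 \cdot 20410 = 619076120$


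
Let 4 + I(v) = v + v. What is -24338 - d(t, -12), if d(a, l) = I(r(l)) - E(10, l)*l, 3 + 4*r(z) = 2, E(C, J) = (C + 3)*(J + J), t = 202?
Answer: -41179/2 ≈ -20590.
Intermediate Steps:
E(C, J) = 2*J*(3 + C) (E(C, J) = (3 + C)*(2*J) = 2*J*(3 + C))
r(z) = -¼ (r(z) = -¾ + (¼)*2 = -¾ + ½ = -¼)
I(v) = -4 + 2*v (I(v) = -4 + (v + v) = -4 + 2*v)
d(a, l) = -9/2 - 26*l² (d(a, l) = (-4 + 2*(-¼)) - 2*l*(3 + 10)*l = (-4 - ½) - 2*l*13*l = -9/2 - 26*l*l = -9/2 - 26*l²)
-24338 - d(t, -12) = -24338 - (-9/2 - 26*(-12)²) = -24338 - (-9/2 - 26*144) = -24338 - (-9/2 - 3744) = -24338 - 1*(-7497/2) = -24338 + 7497/2 = -41179/2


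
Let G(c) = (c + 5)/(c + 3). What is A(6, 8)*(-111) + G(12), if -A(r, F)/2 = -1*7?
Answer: -23293/15 ≈ -1552.9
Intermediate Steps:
G(c) = (5 + c)/(3 + c)
A(r, F) = 14 (A(r, F) = -(-2)*7 = -2*(-7) = 14)
A(6, 8)*(-111) + G(12) = 14*(-111) + (5 + 12)/(3 + 12) = -1554 + 17/15 = -23293/15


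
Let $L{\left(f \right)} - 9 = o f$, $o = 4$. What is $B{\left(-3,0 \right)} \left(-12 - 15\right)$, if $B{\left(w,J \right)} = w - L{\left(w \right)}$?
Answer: $0$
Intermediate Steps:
$L{\left(f \right)} = 9 + 4 f$
$B{\left(w,J \right)} = -9 - 3 w$ ($B{\left(w,J \right)} = w - \left(9 + 4 w\right) = -9 - 3 w$)
$B{\left(-3,0 \right)} \left(-12 - 15\right) = \left(-9 - -9\right) \left(-12 - 15\right) = \left(-9 + 9\right) \left(-27\right) = 0 \left(-27\right) = 0$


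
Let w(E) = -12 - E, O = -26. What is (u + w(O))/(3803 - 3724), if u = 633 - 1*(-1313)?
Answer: 1960/79 ≈ 24.810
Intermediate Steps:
u = 1946 (u = 633 + 1313 = 1946)
(u + w(O))/(3803 - 3724) = (1946 + (-12 - 1*(-26)))/(3803 - 3724) = (1946 + (-12 + 26))/79 = (1946 + 14)*(1/79) = 1960*(1/79) = 1960/79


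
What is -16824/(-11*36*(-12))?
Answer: -701/198 ≈ -3.5404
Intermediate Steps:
-16824/(-11*36*(-12)) = -16824/((-396*(-12))) = -16824/4752 = -16824*1/4752 = -701/198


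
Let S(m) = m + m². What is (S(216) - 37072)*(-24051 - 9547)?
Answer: -329260400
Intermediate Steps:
(S(216) - 37072)*(-24051 - 9547) = (216*(1 + 216) - 37072)*(-24051 - 9547) = (216*217 - 37072)*(-33598) = (46872 - 37072)*(-33598) = 9800*(-33598) = -329260400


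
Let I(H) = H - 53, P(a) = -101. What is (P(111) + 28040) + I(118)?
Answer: 28004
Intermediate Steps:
I(H) = -53 + H
(P(111) + 28040) + I(118) = (-101 + 28040) + (-53 + 118) = 27939 + 65 = 28004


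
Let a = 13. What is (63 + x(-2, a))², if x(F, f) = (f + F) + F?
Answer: 5184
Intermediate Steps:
x(F, f) = f + 2*F (x(F, f) = (F + f) + F = f + 2*F)
(63 + x(-2, a))² = (63 + (13 + 2*(-2)))² = (63 + (13 - 4))² = (63 + 9)² = 72² = 5184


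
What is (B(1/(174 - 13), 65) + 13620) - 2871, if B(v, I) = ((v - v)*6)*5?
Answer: 10749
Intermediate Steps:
B(v, I) = 0 (B(v, I) = (0*6)*5 = 0*5 = 0)
(B(1/(174 - 13), 65) + 13620) - 2871 = (0 + 13620) - 2871 = 13620 - 2871 = 10749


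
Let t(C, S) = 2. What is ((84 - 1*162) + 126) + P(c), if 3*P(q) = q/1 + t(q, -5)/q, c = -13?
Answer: 567/13 ≈ 43.615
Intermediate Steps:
P(q) = q/3 + 2/(3*q) (P(q) = (q/1 + 2/q)/3 = (q*1 + 2/q)/3 = (q + 2/q)/3 = q/3 + 2/(3*q))
((84 - 1*162) + 126) + P(c) = ((84 - 1*162) + 126) + (1/3)*(2 + (-13)**2)/(-13) = ((84 - 162) + 126) + (1/3)*(-1/13)*(2 + 169) = (-78 + 126) + (1/3)*(-1/13)*171 = 48 - 57/13 = 567/13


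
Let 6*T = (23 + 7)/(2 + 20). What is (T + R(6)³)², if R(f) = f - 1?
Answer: 7590025/484 ≈ 15682.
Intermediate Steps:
R(f) = -1 + f
T = 5/22 (T = ((23 + 7)/(2 + 20))/6 = (30/22)/6 = (30*(1/22))/6 = (⅙)*(15/11) = 5/22 ≈ 0.22727)
(T + R(6)³)² = (5/22 + (-1 + 6)³)² = (5/22 + 5³)² = (5/22 + 125)² = (2755/22)² = 7590025/484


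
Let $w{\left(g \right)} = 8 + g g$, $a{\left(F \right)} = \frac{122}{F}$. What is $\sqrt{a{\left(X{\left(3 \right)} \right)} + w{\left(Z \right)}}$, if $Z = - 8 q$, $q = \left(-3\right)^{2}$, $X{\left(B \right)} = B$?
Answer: $\frac{\sqrt{47094}}{3} \approx 72.337$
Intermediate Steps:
$q = 9$
$Z = -72$ ($Z = \left(-8\right) 9 = -72$)
$w{\left(g \right)} = 8 + g^{2}$
$\sqrt{a{\left(X{\left(3 \right)} \right)} + w{\left(Z \right)}} = \sqrt{\frac{122}{3} + \left(8 + \left(-72\right)^{2}\right)} = \sqrt{122 \cdot \frac{1}{3} + \left(8 + 5184\right)} = \sqrt{\frac{122}{3} + 5192} = \sqrt{\frac{15698}{3}} = \frac{\sqrt{47094}}{3}$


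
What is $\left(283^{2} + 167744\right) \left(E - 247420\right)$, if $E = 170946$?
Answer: $-18952780842$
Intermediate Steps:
$\left(283^{2} + 167744\right) \left(E - 247420\right) = \left(283^{2} + 167744\right) \left(170946 - 247420\right) = \left(80089 + 167744\right) \left(-76474\right) = 247833 \left(-76474\right) = -18952780842$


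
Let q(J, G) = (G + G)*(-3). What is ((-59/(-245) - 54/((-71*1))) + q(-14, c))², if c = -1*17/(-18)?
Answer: 59271797764/2723274225 ≈ 21.765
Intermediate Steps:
c = 17/18 (c = -17*(-1/18) = 17/18 ≈ 0.94444)
q(J, G) = -6*G (q(J, G) = (2*G)*(-3) = -6*G)
((-59/(-245) - 54/((-71*1))) + q(-14, c))² = ((-59/(-245) - 54/((-71*1))) - 6*17/18)² = ((-59*(-1/245) - 54/(-71)) - 17/3)² = ((59/245 - 54*(-1/71)) - 17/3)² = ((59/245 + 54/71) - 17/3)² = (17419/17395 - 17/3)² = (-243458/52185)² = 59271797764/2723274225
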